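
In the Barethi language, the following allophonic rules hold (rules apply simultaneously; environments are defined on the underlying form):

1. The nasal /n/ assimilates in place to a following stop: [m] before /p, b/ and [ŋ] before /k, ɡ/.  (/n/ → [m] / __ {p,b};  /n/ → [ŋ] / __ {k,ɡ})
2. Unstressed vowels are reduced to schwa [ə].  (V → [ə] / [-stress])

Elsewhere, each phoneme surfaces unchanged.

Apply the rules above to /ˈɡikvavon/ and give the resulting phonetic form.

/ɡ/ — not in any rule's target class → [ɡ].
/i/ (between /ɡ/ and /k/): rule 2 targets it, but not in an unstressed syllable → unchanged [i].
/k/ (between /i/ and /v/): no rule targets it → [k].
/v/ — not in any rule's target class → [v].
/a/ — between /v/ and /v/, in an unstressed syllable — surfaces as [ə] (rule 2).
/v/ — not in any rule's target class → [v].
/o/ (between /v/ and /n/): in an unstressed syllable, so rule 2 applies → [ə].
/n/ (word-final): rule 1 targets it, but not before a labial or velar stop → unchanged [n].

[ˈɡikvəvən]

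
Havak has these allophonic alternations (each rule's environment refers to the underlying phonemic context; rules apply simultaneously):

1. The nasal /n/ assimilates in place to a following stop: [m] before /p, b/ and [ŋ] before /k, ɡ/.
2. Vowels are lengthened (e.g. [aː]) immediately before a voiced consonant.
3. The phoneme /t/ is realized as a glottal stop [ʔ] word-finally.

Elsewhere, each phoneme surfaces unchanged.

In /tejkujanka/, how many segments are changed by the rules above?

4

Segments that undergo a rule: /e/ → [eː] (rule 2); /u/ → [uː] (rule 2); /a/ → [aː] (rule 2); /n/ → [ŋ] (rule 1).
All other segments surface unchanged.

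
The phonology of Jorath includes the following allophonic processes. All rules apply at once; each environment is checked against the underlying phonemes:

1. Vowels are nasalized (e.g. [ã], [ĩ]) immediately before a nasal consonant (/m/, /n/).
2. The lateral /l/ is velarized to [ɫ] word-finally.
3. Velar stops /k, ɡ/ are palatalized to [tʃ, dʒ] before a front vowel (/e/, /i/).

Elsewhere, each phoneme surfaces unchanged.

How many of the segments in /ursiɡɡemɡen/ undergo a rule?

Segments that undergo a rule: /ɡ/ → [dʒ] (rule 3); /e/ → [ẽ] (rule 1); /ɡ/ → [dʒ] (rule 3); /e/ → [ẽ] (rule 1).
All other segments surface unchanged.

4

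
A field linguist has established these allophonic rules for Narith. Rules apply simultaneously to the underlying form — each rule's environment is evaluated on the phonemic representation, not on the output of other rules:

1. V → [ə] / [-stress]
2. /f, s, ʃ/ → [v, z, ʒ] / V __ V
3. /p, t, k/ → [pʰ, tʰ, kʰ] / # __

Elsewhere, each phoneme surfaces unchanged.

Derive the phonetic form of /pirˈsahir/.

[pʰərˈsahər]

Rule 3 applies to /p/ (word-initial: word-initially) → [pʰ].
/i/ (between /p/ and /r/): in an unstressed syllable, so rule 1 applies → [ə].
/r/ (between /i/ and /s/) is unaffected → [r].
/s/ (between /r/ and /a/): rule 2 targets it, but not between two vowels → unchanged [s].
/a/ (between /s/ and /h/): rule 1 targets it, but not in an unstressed syllable → unchanged [a].
/h/ stays [h].
/i/ (between /h/ and /r/) occurs in an unstressed syllable → [ə] by rule 1.
/r/ stays [r].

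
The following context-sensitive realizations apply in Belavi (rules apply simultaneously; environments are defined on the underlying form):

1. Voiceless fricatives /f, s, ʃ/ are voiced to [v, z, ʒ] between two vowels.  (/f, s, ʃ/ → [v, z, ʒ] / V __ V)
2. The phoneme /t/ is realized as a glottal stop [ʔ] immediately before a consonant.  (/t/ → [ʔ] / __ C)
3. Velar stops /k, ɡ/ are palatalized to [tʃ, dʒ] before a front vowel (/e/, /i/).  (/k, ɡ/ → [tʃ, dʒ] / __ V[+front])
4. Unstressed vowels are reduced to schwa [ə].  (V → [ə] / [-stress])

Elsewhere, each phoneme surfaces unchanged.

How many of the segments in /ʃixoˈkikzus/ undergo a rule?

4

Segments that undergo a rule: /i/ → [ə] (rule 4); /o/ → [ə] (rule 4); /k/ → [tʃ] (rule 3); /u/ → [ə] (rule 4).
All other segments surface unchanged.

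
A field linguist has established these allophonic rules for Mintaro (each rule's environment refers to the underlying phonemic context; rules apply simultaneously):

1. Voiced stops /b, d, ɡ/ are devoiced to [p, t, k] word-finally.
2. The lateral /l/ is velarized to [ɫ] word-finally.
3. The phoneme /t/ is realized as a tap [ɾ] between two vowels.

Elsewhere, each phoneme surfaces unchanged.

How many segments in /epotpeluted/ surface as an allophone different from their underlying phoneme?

2

Segments that undergo a rule: /t/ → [ɾ] (rule 3); /d/ → [t] (rule 1).
All other segments surface unchanged.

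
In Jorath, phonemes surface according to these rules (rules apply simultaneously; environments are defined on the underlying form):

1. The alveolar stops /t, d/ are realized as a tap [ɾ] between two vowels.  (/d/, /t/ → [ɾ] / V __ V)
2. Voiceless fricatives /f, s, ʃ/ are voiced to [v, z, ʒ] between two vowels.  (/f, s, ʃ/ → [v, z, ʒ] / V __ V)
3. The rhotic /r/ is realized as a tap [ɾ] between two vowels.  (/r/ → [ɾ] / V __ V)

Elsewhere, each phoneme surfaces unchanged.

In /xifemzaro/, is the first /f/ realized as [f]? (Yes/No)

/f/ (between /i/ and /e/): between two vowels, so rule 2 applies → [v].
The actual realization is [v], not [f].

No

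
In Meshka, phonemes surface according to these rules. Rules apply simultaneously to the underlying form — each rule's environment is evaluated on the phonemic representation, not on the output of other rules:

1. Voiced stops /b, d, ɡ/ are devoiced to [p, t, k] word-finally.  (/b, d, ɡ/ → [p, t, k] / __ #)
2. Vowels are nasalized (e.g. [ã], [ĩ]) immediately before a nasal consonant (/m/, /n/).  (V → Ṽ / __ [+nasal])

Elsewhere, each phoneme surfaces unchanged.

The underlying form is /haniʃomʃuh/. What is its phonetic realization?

Rule 2 applies to /a/ (between /h/ and /n/: before a nasal consonant) → [ã].
/i/ (between /n/ and /ʃ/) fails the environment for rule 2, so it stays [i].
/o/ (between /ʃ/ and /m/): before a nasal consonant, so rule 2 applies → [õ].
/u/ (between /ʃ/ and /h/): rule 2 targets it, but not before a nasal consonant → unchanged [u].

[hãniʃõmʃuh]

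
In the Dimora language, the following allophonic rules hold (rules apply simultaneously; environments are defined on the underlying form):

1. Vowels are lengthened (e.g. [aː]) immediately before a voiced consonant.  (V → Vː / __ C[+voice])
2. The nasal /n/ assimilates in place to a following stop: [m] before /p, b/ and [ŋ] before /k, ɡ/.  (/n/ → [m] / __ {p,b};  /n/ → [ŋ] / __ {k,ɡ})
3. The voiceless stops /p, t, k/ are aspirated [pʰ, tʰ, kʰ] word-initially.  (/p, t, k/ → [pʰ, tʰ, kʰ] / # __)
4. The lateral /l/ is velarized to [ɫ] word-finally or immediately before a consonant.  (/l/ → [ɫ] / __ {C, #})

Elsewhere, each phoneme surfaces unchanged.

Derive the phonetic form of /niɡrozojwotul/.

[niːɡroːzoːjwotuːɫ]

/n/ (word-initial): rule 2 targets it, but not before a labial or velar stop → unchanged [n].
/i/ meets the environment for rule 1 (before a voiced consonant) → [iː].
/ɡ/ (between /i/ and /r/): no rule targets it → [ɡ].
/r/ stays [r].
/o/ (between /r/ and /z/): before a voiced consonant, so rule 1 applies → [oː].
/z/ — not in any rule's target class → [z].
/o/ (between /z/ and /j/) occurs before a voiced consonant → [oː] by rule 1.
/j/ — not in any rule's target class → [j].
/w/ (between /j/ and /o/) is unaffected → [w].
/o/ (between /w/ and /t/): rule 1 targets it, but not before a voiced consonant → unchanged [o].
/t/ — between /o/ and /u/; rule 3 does not apply here → [t].
Rule 1 applies to /u/ (between /t/ and /l/: before a voiced consonant) → [uː].
Rule 4 applies to /l/ (word-final: word-finally or immediately before a consonant) → [ɫ].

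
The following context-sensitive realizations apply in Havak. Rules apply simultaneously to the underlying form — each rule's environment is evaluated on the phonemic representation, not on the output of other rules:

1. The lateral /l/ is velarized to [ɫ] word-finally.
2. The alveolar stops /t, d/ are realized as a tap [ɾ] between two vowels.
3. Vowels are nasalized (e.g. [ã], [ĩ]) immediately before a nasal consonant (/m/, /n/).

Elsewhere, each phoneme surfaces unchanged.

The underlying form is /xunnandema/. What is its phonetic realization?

[xũnnãndẽma]

/x/ — not in any rule's target class → [x].
/u/ meets the environment for rule 3 (before a nasal consonant) → [ũ].
/n/ stays [n].
/n/ — not in any rule's target class → [n].
/a/ — between /n/ and /n/, before a nasal consonant — surfaces as [ã] (rule 3).
/n/ stays [n].
/d/ (between /n/ and /e/) is in the target of rule 2 but the environment (between two vowels) is not met → [d].
/e/ meets the environment for rule 3 (before a nasal consonant) → [ẽ].
/m/ — not in any rule's target class → [m].
/a/ — word-final; rule 3 does not apply here → [a].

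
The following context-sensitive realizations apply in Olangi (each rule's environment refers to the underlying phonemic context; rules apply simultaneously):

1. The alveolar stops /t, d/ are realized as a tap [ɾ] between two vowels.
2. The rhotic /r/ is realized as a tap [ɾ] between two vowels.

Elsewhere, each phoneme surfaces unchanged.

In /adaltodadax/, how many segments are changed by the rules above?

Segments that undergo a rule: /d/ → [ɾ] (rule 1); /d/ → [ɾ] (rule 1); /d/ → [ɾ] (rule 1).
All other segments surface unchanged.

3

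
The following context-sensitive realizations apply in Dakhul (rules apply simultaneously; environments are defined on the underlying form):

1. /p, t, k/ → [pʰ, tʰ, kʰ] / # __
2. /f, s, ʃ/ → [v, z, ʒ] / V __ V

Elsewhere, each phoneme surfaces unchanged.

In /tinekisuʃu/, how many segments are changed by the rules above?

Segments that undergo a rule: /t/ → [tʰ] (rule 1); /s/ → [z] (rule 2); /ʃ/ → [ʒ] (rule 2).
All other segments surface unchanged.

3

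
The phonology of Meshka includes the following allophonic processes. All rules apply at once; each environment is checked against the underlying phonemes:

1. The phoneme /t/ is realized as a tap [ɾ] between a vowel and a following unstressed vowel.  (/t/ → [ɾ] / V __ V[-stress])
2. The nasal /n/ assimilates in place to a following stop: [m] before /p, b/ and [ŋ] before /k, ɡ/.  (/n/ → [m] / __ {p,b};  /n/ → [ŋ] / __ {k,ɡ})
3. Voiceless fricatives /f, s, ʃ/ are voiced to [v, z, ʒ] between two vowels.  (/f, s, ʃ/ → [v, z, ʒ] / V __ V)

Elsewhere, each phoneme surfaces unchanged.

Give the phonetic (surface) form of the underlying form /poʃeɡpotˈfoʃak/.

[poʒeɡpotˈfoʒak]

Rule 3 applies to /ʃ/ (between /o/ and /e/: between two vowels) → [ʒ].
/t/ (between /o/ and /f/) fails the environment for rule 1, so it stays [t].
/f/ (between /t/ and /o/) is in the target of rule 3 but the environment (between two vowels) is not met → [f].
Rule 3 applies to /ʃ/ (between /o/ and /a/: between two vowels) → [ʒ].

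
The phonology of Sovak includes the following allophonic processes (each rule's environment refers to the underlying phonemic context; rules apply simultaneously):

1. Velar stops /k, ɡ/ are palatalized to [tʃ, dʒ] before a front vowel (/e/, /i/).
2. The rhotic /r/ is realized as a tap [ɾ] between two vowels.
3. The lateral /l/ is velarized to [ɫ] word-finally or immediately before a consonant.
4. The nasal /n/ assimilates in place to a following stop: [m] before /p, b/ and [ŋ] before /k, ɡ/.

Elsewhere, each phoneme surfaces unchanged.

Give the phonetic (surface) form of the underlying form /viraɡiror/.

/v/ — not in any rule's target class → [v].
/i/ — not in any rule's target class → [i].
/r/ (between /i/ and /a/) occurs between two vowels → [ɾ] by rule 2.
/a/ (between /r/ and /ɡ/): no rule targets it → [a].
/ɡ/ (between /a/ and /i/): before a front vowel, so rule 1 applies → [dʒ].
/i/ (between /ɡ/ and /r/) is unaffected → [i].
/r/ (between /i/ and /o/) occurs between two vowels → [ɾ] by rule 2.
/o/ (between /r/ and /r/): no rule targets it → [o].
/r/ — word-final; rule 2 does not apply here → [r].

[viɾadʒiɾor]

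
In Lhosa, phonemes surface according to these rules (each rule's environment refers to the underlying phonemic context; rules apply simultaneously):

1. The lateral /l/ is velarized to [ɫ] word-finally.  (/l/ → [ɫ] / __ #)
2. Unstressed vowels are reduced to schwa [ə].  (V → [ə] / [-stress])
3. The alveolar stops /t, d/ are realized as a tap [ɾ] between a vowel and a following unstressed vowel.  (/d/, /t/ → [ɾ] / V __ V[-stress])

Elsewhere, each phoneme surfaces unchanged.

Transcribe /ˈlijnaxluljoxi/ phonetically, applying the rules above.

/l/ (word-initial) fails the environment for rule 1, so it stays [l].
/i/ — between /l/ and /j/; rule 2 does not apply here → [i].
/j/ (between /i/ and /n/): no rule targets it → [j].
/n/ (between /j/ and /a/) is unaffected → [n].
/a/ (between /n/ and /x/): in an unstressed syllable, so rule 2 applies → [ə].
/x/ (between /a/ and /l/) is unaffected → [x].
/l/ (between /x/ and /u/) fails the environment for rule 1, so it stays [l].
/u/ (between /l/ and /l/) occurs in an unstressed syllable → [ə] by rule 2.
/l/ (between /u/ and /j/): rule 1 targets it, but not word-finally → unchanged [l].
/j/ (between /l/ and /o/) is unaffected → [j].
/o/ (between /j/ and /x/): in an unstressed syllable, so rule 2 applies → [ə].
/x/ (between /o/ and /i/) is unaffected → [x].
/i/ — word-final, in an unstressed syllable — surfaces as [ə] (rule 2).

[ˈlijnəxləljəxə]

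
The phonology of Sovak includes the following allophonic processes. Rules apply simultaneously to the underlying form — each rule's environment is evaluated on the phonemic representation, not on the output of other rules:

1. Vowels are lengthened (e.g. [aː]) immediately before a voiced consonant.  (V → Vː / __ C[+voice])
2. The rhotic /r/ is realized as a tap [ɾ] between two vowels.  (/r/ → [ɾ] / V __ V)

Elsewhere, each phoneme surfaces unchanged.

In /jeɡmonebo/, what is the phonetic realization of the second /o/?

/o/ (word-final) is in the target of rule 1 but the environment (before a voiced consonant) is not met → [o].

[o]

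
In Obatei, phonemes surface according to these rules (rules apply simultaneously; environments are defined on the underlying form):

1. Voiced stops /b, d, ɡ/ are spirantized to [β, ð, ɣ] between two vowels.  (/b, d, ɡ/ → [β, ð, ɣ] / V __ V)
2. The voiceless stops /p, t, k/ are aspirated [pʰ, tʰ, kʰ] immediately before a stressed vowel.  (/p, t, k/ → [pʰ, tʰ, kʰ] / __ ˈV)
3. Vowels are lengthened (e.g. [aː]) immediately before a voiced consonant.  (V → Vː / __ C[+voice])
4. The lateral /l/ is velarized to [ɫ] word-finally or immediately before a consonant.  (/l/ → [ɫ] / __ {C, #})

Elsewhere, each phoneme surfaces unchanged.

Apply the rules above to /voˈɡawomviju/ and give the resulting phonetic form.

[voːˈɣaːwoːmviːju]

/v/ — not in any rule's target class → [v].
/o/ (between /v/ and /ɡ/): before a voiced consonant, so rule 3 applies → [oː].
/ɡ/ (between /o/ and /a/) occurs between two vowels → [ɣ] by rule 1.
/a/ (between /ɡ/ and /w/): before a voiced consonant, so rule 3 applies → [aː].
/w/ (between /a/ and /o/) is unaffected → [w].
/o/ — between /w/ and /m/, before a voiced consonant — surfaces as [oː] (rule 3).
/m/ stays [m].
/v/ (between /m/ and /i/) is unaffected → [v].
Rule 3 applies to /i/ (between /v/ and /j/: before a voiced consonant) → [iː].
/j/ stays [j].
/u/ (word-final) fails the environment for rule 3, so it stays [u].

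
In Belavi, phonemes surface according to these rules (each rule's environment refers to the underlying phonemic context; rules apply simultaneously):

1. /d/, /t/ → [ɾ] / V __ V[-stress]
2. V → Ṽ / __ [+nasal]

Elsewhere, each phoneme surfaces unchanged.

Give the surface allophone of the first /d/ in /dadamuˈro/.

[d]

/d/ — word-initial; rule 1 does not apply here → [d].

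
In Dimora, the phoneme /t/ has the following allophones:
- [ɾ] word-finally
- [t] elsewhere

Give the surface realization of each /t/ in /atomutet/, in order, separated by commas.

Occurrence 1 (position 2): no conditioning environment matches → elsewhere allophone [t].
Occurrence 2 (position 6): no conditioning environment matches → elsewhere allophone [t].
Occurrence 3 (position 8): word-finally → [ɾ].

[t], [t], [ɾ]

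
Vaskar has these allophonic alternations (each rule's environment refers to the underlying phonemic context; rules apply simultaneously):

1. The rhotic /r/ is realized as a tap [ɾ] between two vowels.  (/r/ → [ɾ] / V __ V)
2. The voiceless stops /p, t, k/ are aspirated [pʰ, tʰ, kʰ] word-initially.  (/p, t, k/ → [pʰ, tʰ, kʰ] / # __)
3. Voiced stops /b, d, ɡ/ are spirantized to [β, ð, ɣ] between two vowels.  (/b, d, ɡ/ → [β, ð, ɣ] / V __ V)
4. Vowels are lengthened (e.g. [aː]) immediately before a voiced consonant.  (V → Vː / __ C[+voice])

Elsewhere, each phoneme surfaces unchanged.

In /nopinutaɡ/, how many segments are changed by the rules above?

Segments that undergo a rule: /i/ → [iː] (rule 4); /a/ → [aː] (rule 4).
All other segments surface unchanged.

2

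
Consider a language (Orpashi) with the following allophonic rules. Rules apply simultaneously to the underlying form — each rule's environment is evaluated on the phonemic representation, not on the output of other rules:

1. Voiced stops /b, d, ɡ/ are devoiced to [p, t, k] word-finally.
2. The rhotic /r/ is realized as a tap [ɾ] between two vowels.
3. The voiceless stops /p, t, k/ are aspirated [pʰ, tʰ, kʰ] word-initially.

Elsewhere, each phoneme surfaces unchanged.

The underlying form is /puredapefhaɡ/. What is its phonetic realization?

Rule 3 applies to /p/ (word-initial: word-initially) → [pʰ].
/u/ stays [u].
/r/ — between /u/ and /e/, between two vowels — surfaces as [ɾ] (rule 2).
/e/ — not in any rule's target class → [e].
/d/ (between /e/ and /a/) is in the target of rule 1 but the environment (word-finally) is not met → [d].
/a/ stays [a].
/p/ (between /a/ and /e/) fails the environment for rule 3, so it stays [p].
/e/ (between /p/ and /f/): no rule targets it → [e].
/f/ — not in any rule's target class → [f].
/h/ (between /f/ and /a/) is unaffected → [h].
/a/ — not in any rule's target class → [a].
/ɡ/ meets the environment for rule 1 (word-finally) → [k].

[pʰuɾedapefhak]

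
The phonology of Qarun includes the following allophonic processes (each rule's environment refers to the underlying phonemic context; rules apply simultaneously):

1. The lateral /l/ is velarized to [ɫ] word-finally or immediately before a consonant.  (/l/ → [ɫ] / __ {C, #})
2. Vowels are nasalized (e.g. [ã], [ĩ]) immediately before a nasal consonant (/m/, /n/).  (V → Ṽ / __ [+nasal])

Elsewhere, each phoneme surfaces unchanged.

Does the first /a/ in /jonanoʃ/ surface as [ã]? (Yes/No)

Rule 2 applies to /a/ (between /n/ and /n/: before a nasal consonant) → [ã].
The actual realization is [ã], which matches [ã].

Yes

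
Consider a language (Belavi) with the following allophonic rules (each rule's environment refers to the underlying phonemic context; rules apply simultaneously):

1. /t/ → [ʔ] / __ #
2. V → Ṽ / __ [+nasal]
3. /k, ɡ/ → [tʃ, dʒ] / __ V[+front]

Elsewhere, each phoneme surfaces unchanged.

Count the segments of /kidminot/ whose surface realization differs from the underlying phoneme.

Segments that undergo a rule: /k/ → [tʃ] (rule 3); /i/ → [ĩ] (rule 2); /t/ → [ʔ] (rule 1).
All other segments surface unchanged.

3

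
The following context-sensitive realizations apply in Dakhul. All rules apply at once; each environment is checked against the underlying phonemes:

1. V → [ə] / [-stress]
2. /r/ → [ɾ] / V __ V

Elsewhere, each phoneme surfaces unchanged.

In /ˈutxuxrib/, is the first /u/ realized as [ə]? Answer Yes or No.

/u/ — word-initial; rule 1 does not apply here → [u].
The actual realization is [u], not [ə].

No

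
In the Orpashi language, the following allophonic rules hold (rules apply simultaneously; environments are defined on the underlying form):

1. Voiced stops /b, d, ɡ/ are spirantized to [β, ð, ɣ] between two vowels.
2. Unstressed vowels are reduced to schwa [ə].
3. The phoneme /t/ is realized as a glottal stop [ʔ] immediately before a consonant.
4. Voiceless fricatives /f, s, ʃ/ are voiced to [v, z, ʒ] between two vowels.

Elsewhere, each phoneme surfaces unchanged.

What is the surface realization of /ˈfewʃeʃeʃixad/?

[ˈfewʃəʒəʒəxəd]

/f/ (word-initial) is in the target of rule 4 but the environment (between two vowels) is not met → [f].
/e/ (between /f/ and /w/): rule 2 targets it, but not in an unstressed syllable → unchanged [e].
/w/ stays [w].
/ʃ/ — between /w/ and /e/; rule 4 does not apply here → [ʃ].
/e/ (between /ʃ/ and /ʃ/) occurs in an unstressed syllable → [ə] by rule 2.
/ʃ/ (between /e/ and /e/): between two vowels, so rule 4 applies → [ʒ].
Rule 2 applies to /e/ (between /ʃ/ and /ʃ/: in an unstressed syllable) → [ə].
/ʃ/ meets the environment for rule 4 (between two vowels) → [ʒ].
/i/ meets the environment for rule 2 (in an unstressed syllable) → [ə].
/x/ (between /i/ and /a/) is unaffected → [x].
/a/ (between /x/ and /d/) occurs in an unstressed syllable → [ə] by rule 2.
/d/ — word-final; rule 1 does not apply here → [d].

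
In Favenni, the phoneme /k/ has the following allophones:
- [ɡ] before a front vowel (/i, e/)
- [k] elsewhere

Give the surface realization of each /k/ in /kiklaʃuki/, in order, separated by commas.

[ɡ], [k], [ɡ]

Occurrence 1 (position 1): before a front vowel (/i, e/) → [ɡ].
Occurrence 2 (position 3): no conditioning environment matches → elsewhere allophone [k].
Occurrence 3 (position 8): before a front vowel (/i, e/) → [ɡ].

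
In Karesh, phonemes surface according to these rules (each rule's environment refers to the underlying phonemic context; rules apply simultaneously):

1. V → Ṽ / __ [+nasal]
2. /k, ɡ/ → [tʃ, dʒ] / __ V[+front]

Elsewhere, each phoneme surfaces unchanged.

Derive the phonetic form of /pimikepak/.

/p/ (word-initial): no rule targets it → [p].
Rule 1 applies to /i/ (between /p/ and /m/: before a nasal consonant) → [ĩ].
/m/ (between /i/ and /i/): no rule targets it → [m].
/i/ — between /m/ and /k/; rule 1 does not apply here → [i].
/k/ (between /i/ and /e/) occurs before a front vowel → [tʃ] by rule 2.
/e/ (between /k/ and /p/): rule 1 targets it, but not before a nasal consonant → unchanged [e].
/p/ stays [p].
/a/ (between /p/ and /k/): rule 1 targets it, but not before a nasal consonant → unchanged [a].
/k/ (word-final): rule 2 targets it, but not before a front vowel → unchanged [k].

[pĩmitʃepak]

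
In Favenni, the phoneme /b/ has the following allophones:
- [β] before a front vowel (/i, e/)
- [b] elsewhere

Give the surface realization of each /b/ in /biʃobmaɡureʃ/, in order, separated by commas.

Occurrence 1 (position 1): before a front vowel (/i, e/) → [β].
Occurrence 2 (position 5): no conditioning environment matches → elsewhere allophone [b].

[β], [b]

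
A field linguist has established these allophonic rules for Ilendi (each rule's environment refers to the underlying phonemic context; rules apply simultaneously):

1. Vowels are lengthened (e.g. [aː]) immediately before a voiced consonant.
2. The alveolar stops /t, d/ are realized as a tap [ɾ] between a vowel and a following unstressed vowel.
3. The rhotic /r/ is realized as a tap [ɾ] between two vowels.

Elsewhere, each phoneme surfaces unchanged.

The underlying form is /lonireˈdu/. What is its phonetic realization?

[loːniːɾeːˈdu]

/l/ stays [l].
Rule 1 applies to /o/ (between /l/ and /n/: before a voiced consonant) → [oː].
/n/ (between /o/ and /i/) is unaffected → [n].
Rule 1 applies to /i/ (between /n/ and /r/: before a voiced consonant) → [iː].
/r/ — between /i/ and /e/, between two vowels — surfaces as [ɾ] (rule 3).
/e/ (between /r/ and /d/) occurs before a voiced consonant → [eː] by rule 1.
/d/ (between /e/ and /u/) fails the environment for rule 2, so it stays [d].
/u/ (word-final) fails the environment for rule 1, so it stays [u].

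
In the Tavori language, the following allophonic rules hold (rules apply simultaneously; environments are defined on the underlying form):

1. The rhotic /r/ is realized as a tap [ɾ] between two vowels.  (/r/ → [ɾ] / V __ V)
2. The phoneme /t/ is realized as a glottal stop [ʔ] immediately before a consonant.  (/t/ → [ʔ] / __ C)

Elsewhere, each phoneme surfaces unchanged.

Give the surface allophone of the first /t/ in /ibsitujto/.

/t/ (between /i/ and /u/) is in the target of rule 2 but the environment (immediately before a consonant) is not met → [t].

[t]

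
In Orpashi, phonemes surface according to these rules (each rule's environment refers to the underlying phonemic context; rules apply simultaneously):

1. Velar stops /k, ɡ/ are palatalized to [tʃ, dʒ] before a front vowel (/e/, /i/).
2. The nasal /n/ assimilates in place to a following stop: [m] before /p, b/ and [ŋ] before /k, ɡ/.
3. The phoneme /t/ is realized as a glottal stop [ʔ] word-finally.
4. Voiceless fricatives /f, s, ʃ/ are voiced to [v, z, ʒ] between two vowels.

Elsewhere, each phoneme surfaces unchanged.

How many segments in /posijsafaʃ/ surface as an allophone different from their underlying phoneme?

Segments that undergo a rule: /s/ → [z] (rule 4); /f/ → [v] (rule 4).
All other segments surface unchanged.

2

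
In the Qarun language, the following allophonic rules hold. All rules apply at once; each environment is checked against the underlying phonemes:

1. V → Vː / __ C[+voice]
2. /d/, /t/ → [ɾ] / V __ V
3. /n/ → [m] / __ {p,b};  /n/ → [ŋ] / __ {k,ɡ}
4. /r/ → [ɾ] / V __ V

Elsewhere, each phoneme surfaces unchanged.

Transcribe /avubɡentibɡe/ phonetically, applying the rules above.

[aːvuːbɡeːntiːbɡe]

Rule 1 applies to /a/ (word-initial: before a voiced consonant) → [aː].
/v/ (between /a/ and /u/) is unaffected → [v].
/u/ meets the environment for rule 1 (before a voiced consonant) → [uː].
/b/ stays [b].
/ɡ/ — not in any rule's target class → [ɡ].
/e/ meets the environment for rule 1 (before a voiced consonant) → [eː].
/n/ (between /e/ and /t/): rule 3 targets it, but not before a labial or velar stop → unchanged [n].
/t/ (between /n/ and /i/): rule 2 targets it, but not between two vowels → unchanged [t].
/i/ — between /t/ and /b/, before a voiced consonant — surfaces as [iː] (rule 1).
/b/ (between /i/ and /ɡ/) is unaffected → [b].
/ɡ/ — not in any rule's target class → [ɡ].
/e/ (word-final): rule 1 targets it, but not before a voiced consonant → unchanged [e].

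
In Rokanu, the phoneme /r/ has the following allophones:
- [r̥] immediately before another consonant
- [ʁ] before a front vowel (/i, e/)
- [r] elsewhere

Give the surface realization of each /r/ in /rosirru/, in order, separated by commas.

[r], [r̥], [r]

Occurrence 1 (position 1): no conditioning environment matches → elsewhere allophone [r].
Occurrence 2 (position 5): immediately before another consonant → [r̥].
Occurrence 3 (position 6): no conditioning environment matches → elsewhere allophone [r].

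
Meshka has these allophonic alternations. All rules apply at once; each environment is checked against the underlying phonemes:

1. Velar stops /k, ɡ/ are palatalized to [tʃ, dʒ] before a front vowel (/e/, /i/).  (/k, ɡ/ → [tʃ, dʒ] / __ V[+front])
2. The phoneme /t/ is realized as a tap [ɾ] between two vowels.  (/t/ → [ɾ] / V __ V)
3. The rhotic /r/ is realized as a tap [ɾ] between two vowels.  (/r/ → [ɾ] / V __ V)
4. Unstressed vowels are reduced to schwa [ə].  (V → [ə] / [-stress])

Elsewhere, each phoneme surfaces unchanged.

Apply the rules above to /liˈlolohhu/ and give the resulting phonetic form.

[ləˈloləhhə]

/l/ (word-initial): no rule targets it → [l].
/i/ (between /l/ and /l/) occurs in an unstressed syllable → [ə] by rule 4.
/l/ (between /i/ and /o/): no rule targets it → [l].
/o/ (between /l/ and /l/): rule 4 targets it, but not in an unstressed syllable → unchanged [o].
/l/ stays [l].
Rule 4 applies to /o/ (between /l/ and /h/: in an unstressed syllable) → [ə].
/h/ (between /o/ and /h/) is unaffected → [h].
/h/ (between /h/ and /u/) is unaffected → [h].
/u/ — word-final, in an unstressed syllable — surfaces as [ə] (rule 4).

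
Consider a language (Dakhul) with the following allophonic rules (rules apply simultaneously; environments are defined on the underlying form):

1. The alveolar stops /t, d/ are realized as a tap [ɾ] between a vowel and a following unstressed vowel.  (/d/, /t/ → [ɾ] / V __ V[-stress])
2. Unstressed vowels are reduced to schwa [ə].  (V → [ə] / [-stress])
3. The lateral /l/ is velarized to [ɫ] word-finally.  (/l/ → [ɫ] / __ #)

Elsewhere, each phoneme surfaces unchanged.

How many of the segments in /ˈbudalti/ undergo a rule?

Segments that undergo a rule: /d/ → [ɾ] (rule 1); /a/ → [ə] (rule 2); /i/ → [ə] (rule 2).
All other segments surface unchanged.

3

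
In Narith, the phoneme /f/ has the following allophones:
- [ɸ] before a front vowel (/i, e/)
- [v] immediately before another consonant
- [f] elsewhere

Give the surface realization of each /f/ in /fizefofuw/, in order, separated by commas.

[ɸ], [f], [f]

Occurrence 1 (position 1): before a front vowel (/i, e/) → [ɸ].
Occurrence 2 (position 5): no conditioning environment matches → elsewhere allophone [f].
Occurrence 3 (position 7): no conditioning environment matches → elsewhere allophone [f].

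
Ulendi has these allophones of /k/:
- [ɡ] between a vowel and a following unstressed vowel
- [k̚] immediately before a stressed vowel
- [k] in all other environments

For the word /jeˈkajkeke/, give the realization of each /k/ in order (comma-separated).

Occurrence 1 (position 3): immediately before a stressed vowel → [k̚].
Occurrence 2 (position 6): no conditioning environment matches → elsewhere allophone [k].
Occurrence 3 (position 8): between a vowel and a following unstressed vowel → [ɡ].

[k̚], [k], [ɡ]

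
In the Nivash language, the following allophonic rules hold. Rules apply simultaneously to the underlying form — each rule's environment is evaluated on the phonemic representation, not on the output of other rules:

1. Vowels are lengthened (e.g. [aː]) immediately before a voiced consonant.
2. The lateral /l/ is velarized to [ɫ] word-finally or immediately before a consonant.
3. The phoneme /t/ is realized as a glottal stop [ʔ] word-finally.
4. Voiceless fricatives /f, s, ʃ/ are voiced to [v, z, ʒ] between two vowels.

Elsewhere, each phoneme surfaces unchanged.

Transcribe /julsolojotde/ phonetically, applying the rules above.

[juːɫsoːloːjotde]

/u/ (between /j/ and /l/) occurs before a voiced consonant → [uː] by rule 1.
/l/ (between /u/ and /s/): word-finally or immediately before a consonant, so rule 2 applies → [ɫ].
/s/ — between /l/ and /o/; rule 4 does not apply here → [s].
/o/ (between /s/ and /l/): before a voiced consonant, so rule 1 applies → [oː].
/l/ — between /o/ and /o/; rule 2 does not apply here → [l].
/o/ (between /l/ and /j/): before a voiced consonant, so rule 1 applies → [oː].
/o/ (between /j/ and /t/): rule 1 targets it, but not before a voiced consonant → unchanged [o].
/t/ (between /o/ and /d/): rule 3 targets it, but not word-finally → unchanged [t].
/e/ (word-final) is in the target of rule 1 but the environment (before a voiced consonant) is not met → [e].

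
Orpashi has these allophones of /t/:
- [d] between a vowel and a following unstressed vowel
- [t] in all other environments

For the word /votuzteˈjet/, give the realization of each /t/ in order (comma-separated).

[d], [t], [t]

Occurrence 1 (position 3): between a vowel and a following unstressed vowel → [d].
Occurrence 2 (position 6): no conditioning environment matches → elsewhere allophone [t].
Occurrence 3 (position 10): no conditioning environment matches → elsewhere allophone [t].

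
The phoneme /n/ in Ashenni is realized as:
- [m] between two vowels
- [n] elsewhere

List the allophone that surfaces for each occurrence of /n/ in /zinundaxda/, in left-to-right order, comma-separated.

[m], [n]

Occurrence 1 (position 3): between two vowels → [m].
Occurrence 2 (position 5): no conditioning environment matches → elsewhere allophone [n].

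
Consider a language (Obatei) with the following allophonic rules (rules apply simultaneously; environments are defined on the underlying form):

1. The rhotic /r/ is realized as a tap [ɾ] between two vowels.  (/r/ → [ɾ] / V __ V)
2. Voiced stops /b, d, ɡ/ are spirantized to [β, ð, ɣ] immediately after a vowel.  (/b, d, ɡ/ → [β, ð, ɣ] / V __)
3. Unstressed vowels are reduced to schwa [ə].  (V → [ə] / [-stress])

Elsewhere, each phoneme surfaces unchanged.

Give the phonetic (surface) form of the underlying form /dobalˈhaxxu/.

/d/ (word-initial) is in the target of rule 2 but the environment (immediately after a vowel) is not met → [d].
Rule 3 applies to /o/ (between /d/ and /b/: in an unstressed syllable) → [ə].
Rule 2 applies to /b/ (between /o/ and /a/: immediately after a vowel) → [β].
/a/ — between /b/ and /l/, in an unstressed syllable — surfaces as [ə] (rule 3).
/a/ (between /h/ and /x/) fails the environment for rule 3, so it stays [a].
/u/ meets the environment for rule 3 (in an unstressed syllable) → [ə].

[dəβəlˈhaxxə]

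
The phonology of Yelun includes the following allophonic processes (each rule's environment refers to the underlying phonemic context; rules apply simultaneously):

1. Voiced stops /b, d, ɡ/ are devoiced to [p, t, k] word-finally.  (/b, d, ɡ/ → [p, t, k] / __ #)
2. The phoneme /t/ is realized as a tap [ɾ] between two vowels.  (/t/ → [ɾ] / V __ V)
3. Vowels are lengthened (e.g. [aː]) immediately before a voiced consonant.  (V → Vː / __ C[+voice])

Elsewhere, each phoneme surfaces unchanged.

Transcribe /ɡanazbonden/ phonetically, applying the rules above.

[ɡaːnaːzboːndeːn]

/ɡ/ (word-initial) fails the environment for rule 1, so it stays [ɡ].
Rule 3 applies to /a/ (between /ɡ/ and /n/: before a voiced consonant) → [aː].
/n/ (between /a/ and /a/): no rule targets it → [n].
Rule 3 applies to /a/ (between /n/ and /z/: before a voiced consonant) → [aː].
/z/ (between /a/ and /b/): no rule targets it → [z].
/b/ — between /z/ and /o/; rule 1 does not apply here → [b].
Rule 3 applies to /o/ (between /b/ and /n/: before a voiced consonant) → [oː].
/n/ — not in any rule's target class → [n].
/d/ (between /n/ and /e/) is in the target of rule 1 but the environment (word-finally) is not met → [d].
Rule 3 applies to /e/ (between /d/ and /n/: before a voiced consonant) → [eː].
/n/ (word-final) is unaffected → [n].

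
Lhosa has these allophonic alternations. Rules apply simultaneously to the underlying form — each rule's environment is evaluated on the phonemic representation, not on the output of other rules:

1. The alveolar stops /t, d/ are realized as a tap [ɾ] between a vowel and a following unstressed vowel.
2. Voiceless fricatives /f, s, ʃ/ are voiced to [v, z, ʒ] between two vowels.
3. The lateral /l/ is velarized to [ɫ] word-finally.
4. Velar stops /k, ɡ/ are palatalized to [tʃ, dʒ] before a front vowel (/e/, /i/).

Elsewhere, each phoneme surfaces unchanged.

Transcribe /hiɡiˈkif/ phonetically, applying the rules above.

[hidʒiˈtʃif]

/h/ stays [h].
/i/ (between /h/ and /ɡ/): no rule targets it → [i].
/ɡ/ (between /i/ and /i/) occurs before a front vowel → [dʒ] by rule 4.
/i/ stays [i].
/k/ (between /i/ and /i/): before a front vowel, so rule 4 applies → [tʃ].
/i/ (between /k/ and /f/) is unaffected → [i].
/f/ (word-final) is in the target of rule 2 but the environment (between two vowels) is not met → [f].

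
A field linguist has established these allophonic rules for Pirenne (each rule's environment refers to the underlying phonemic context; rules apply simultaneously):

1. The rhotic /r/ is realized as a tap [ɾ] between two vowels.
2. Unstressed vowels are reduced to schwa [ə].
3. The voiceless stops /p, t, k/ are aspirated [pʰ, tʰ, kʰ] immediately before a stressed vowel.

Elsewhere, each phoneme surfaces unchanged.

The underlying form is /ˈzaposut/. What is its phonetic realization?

[ˈzapəsət]

/a/ — between /z/ and /p/; rule 2 does not apply here → [a].
/p/ (between /a/ and /o/) fails the environment for rule 3, so it stays [p].
/o/ — between /p/ and /s/, in an unstressed syllable — surfaces as [ə] (rule 2).
/u/ (between /s/ and /t/) occurs in an unstressed syllable → [ə] by rule 2.
/t/ — word-final; rule 3 does not apply here → [t].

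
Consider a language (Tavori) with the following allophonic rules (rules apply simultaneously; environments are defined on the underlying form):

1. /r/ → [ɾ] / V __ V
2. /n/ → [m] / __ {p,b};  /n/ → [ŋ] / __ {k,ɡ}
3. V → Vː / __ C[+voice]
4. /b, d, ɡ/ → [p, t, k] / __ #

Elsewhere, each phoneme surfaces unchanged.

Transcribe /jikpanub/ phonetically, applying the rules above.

[jikpaːnuːp]

/j/ — not in any rule's target class → [j].
/i/ (between /j/ and /k/) is in the target of rule 3 but the environment (before a voiced consonant) is not met → [i].
/k/ stays [k].
/p/ — not in any rule's target class → [p].
/a/ (between /p/ and /n/): before a voiced consonant, so rule 3 applies → [aː].
/n/ — between /a/ and /u/; rule 2 does not apply here → [n].
Rule 3 applies to /u/ (between /n/ and /b/: before a voiced consonant) → [uː].
/b/ meets the environment for rule 4 (word-finally) → [p].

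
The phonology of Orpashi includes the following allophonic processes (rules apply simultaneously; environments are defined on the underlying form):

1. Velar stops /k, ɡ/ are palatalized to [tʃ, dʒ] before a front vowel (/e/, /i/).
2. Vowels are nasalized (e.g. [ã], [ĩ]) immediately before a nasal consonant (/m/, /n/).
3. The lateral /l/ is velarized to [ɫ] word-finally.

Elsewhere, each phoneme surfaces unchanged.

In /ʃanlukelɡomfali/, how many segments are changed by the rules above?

Segments that undergo a rule: /a/ → [ã] (rule 2); /k/ → [tʃ] (rule 1); /o/ → [õ] (rule 2).
All other segments surface unchanged.

3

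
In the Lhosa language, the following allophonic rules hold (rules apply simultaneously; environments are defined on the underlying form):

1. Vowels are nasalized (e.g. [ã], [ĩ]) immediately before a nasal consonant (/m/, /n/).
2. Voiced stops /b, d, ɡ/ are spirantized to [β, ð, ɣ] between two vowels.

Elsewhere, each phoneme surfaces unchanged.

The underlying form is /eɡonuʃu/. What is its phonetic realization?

/e/ (word-initial) fails the environment for rule 1, so it stays [e].
/ɡ/ meets the environment for rule 2 (between two vowels) → [ɣ].
Rule 1 applies to /o/ (between /ɡ/ and /n/: before a nasal consonant) → [õ].
/u/ (between /n/ and /ʃ/): rule 1 targets it, but not before a nasal consonant → unchanged [u].
/u/ (word-final) fails the environment for rule 1, so it stays [u].

[eɣõnuʃu]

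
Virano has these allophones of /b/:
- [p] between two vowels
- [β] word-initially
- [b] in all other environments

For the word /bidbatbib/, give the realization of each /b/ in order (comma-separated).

[β], [b], [b], [b]

Occurrence 1 (position 1): word-initially → [β].
Occurrence 2 (position 4): no conditioning environment matches → elsewhere allophone [b].
Occurrence 3 (position 7): no conditioning environment matches → elsewhere allophone [b].
Occurrence 4 (position 9): no conditioning environment matches → elsewhere allophone [b].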